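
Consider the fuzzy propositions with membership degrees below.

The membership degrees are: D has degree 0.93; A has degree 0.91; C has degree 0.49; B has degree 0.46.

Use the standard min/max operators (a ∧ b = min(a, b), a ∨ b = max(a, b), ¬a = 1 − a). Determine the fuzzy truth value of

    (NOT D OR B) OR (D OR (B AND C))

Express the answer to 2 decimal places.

0.93

NOT D = 1 − 0.93 = 0.07
NOT D OR B = max(a, b) on (0.07, 0.46) = 0.46
B AND C = min(a, b) on (0.46, 0.49) = 0.46
D OR (B AND C) = max(a, b) on (0.93, 0.46) = 0.93
(NOT D OR B) OR (D OR (B AND C)) = max(a, b) on (0.46, 0.93) = 0.93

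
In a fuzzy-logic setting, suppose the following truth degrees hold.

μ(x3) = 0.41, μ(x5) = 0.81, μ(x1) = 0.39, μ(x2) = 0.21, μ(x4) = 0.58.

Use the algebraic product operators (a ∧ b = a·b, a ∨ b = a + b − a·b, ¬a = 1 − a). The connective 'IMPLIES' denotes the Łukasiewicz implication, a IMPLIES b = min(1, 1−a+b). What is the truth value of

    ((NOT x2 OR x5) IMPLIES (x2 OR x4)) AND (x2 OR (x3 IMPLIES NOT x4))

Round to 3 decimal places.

0.708

NOT x2 = 1 − 0.2100 = 0.7900
NOT x2 OR x5 = a + b − a·b on (0.7900, 0.8100) = 0.9601
x2 OR x4 = a + b − a·b on (0.2100, 0.5800) = 0.6682
(NOT x2 OR x5) IMPLIES (x2 OR x4)  [Łukasiewicz: min(1, 1−a+b)] with a=0.9601, b=0.6682 → 0.7081
NOT x4 = 1 − 0.5800 = 0.4200
x3 IMPLIES NOT x4  [Łukasiewicz: min(1, 1−a+b)] with a=0.4100, b=0.4200 → 1.0000
x2 OR (x3 IMPLIES NOT x4) = a + b − a·b on (0.2100, 1.0000) = 1.0000
((NOT x2 OR x5) IMPLIES (x2 OR x4)) AND (x2 OR (x3 IMPLIES NOT x4)) = a·b on (0.7081, 1.0000) = 0.7081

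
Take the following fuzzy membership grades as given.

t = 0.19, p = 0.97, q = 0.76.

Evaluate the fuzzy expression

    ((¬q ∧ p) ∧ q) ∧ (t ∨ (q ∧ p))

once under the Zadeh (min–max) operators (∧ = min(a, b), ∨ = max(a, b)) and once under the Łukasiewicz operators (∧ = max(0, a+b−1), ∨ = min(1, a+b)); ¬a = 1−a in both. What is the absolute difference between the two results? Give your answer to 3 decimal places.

0.240

Under Zadeh (min–max):
  ¬q = 1 − 0.76 = 0.24
  ¬q ∧ p = min(a, b) on (0.24, 0.97) = 0.24
  (¬q ∧ p) ∧ q = min(a, b) on (0.24, 0.76) = 0.24
  q ∧ p = min(a, b) on (0.76, 0.97) = 0.76
  t ∨ (q ∧ p) = max(a, b) on (0.19, 0.76) = 0.76
  ((¬q ∧ p) ∧ q) ∧ (t ∨ (q ∧ p)) = min(a, b) on (0.24, 0.76) = 0.24
  → value = 0.2400
Under Łukasiewicz:
  ¬q = 1 − 0.76 = 0.24
  ¬q ∧ p = max(0, a+b−1) on (0.24, 0.97) = 0.21
  (¬q ∧ p) ∧ q = max(0, a+b−1) on (0.21, 0.76) = 0.00
  q ∧ p = max(0, a+b−1) on (0.76, 0.97) = 0.73
  t ∨ (q ∧ p) = min(1, a+b) on (0.19, 0.73) = 0.92
  ((¬q ∧ p) ∧ q) ∧ (t ∨ (q ∧ p)) = max(0, a+b−1) on (0.00, 0.92) = 0.00
  → value = 0.0000
|0.2400 − 0.0000| = 0.240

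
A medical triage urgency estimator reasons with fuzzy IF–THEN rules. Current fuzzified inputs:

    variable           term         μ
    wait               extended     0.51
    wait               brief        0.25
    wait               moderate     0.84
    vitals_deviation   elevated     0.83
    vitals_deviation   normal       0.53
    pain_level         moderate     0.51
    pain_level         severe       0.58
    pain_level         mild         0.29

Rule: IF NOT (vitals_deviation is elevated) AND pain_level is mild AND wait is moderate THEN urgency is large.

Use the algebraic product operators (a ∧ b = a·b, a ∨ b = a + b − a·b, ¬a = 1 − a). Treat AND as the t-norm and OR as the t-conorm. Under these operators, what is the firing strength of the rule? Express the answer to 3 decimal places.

firing strength: ¬elevated=1−0.83=0.17, mild=0.29, moderate=0.84; AND[a·b] → w = 0.0414

0.041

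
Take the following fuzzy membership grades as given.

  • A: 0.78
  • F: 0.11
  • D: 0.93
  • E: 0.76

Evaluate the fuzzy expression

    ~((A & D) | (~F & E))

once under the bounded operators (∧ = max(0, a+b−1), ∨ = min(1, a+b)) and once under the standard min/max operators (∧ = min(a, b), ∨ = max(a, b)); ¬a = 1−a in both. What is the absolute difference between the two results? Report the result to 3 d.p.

Under bounded:
  A & D = max(0, a+b−1) on (0.78, 0.93) = 0.71
  ~F = 1 − 0.11 = 0.89
  ~F & E = max(0, a+b−1) on (0.89, 0.76) = 0.65
  (A & D) | (~F & E) = min(1, a+b) on (0.71, 0.65) = 1.00
  ~((A & D) | (~F & E)) = 1 − 1.00 = 0.00
  → value = 0.0000
Under standard min/max:
  A & D = min(a, b) on (0.78, 0.93) = 0.78
  ~F = 1 − 0.11 = 0.89
  ~F & E = min(a, b) on (0.89, 0.76) = 0.76
  (A & D) | (~F & E) = max(a, b) on (0.78, 0.76) = 0.78
  ~((A & D) | (~F & E)) = 1 − 0.78 = 0.22
  → value = 0.2200
|0.0000 − 0.2200| = 0.220

0.220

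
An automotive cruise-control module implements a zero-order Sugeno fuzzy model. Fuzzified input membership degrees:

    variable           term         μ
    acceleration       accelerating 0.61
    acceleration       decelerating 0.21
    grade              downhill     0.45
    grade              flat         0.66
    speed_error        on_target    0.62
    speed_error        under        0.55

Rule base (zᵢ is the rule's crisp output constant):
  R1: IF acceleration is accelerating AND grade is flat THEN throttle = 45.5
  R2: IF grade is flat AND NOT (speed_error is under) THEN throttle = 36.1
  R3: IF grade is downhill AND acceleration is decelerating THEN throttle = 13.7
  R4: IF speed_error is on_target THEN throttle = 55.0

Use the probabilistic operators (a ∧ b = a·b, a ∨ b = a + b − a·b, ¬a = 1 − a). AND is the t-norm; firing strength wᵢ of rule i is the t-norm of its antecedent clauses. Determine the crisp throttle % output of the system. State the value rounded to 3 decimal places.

45.566

R1 (z=45.5): accelerating=0.61, flat=0.66; AND[a·b] → w = 0.4026
R2 (z=36.1): flat=0.66, ¬under=1−0.55=0.45; AND[a·b] → w = 0.2970
R3 (z=13.7): downhill=0.45, decelerating=0.21; AND[a·b] → w = 0.0945
R4 (z=55.0): on_target=0.62 → w = 0.6200
Weighted average = (0.4026·45.5 + 0.2970·36.1 + 0.0945·13.7 + 0.6200·55.0) / (0.4026 + 0.2970 + 0.0945 + 0.6200)
  = 64.4347 / 1.4141 = 45.566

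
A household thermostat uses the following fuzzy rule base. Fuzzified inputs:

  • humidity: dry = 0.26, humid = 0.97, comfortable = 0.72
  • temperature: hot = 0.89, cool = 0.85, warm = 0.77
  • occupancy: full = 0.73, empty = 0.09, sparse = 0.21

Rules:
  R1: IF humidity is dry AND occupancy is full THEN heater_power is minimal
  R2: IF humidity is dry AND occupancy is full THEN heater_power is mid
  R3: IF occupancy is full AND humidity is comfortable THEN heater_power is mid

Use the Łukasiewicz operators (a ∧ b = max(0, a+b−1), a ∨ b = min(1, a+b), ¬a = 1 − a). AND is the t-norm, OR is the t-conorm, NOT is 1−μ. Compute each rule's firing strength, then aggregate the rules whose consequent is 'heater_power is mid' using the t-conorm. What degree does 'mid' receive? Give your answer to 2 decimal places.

R1: dry=0.26, full=0.73; AND[max(0, a+b−1)] → w = 0.00
R2: dry=0.26, full=0.73; AND[max(0, a+b−1)] → w = 0.00
R3: full=0.73, comfortable=0.72; AND[max(0, a+b−1)] → w = 0.45
Rules with consequent 'mid': {R2, R3} → strengths 0.00, 0.45
Aggregate via t-conorm [min(1, a+b)]: 0.45

0.45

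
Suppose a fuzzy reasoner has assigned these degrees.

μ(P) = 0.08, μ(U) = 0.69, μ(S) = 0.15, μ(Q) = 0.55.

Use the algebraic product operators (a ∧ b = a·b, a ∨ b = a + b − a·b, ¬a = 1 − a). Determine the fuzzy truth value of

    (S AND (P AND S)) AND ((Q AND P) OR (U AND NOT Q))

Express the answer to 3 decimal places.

P AND S = a·b on (0.0800, 0.1500) = 0.0120
S AND (P AND S) = a·b on (0.1500, 0.0120) = 0.0018
Q AND P = a·b on (0.5500, 0.0800) = 0.0440
NOT Q = 1 − 0.5500 = 0.4500
U AND NOT Q = a·b on (0.6900, 0.4500) = 0.3105
(Q AND P) OR (U AND NOT Q) = a + b − a·b on (0.0440, 0.3105) = 0.3408
(S AND (P AND S)) AND ((Q AND P) OR (U AND NOT Q)) = a·b on (0.0018, 0.3408) = 0.0006

0.001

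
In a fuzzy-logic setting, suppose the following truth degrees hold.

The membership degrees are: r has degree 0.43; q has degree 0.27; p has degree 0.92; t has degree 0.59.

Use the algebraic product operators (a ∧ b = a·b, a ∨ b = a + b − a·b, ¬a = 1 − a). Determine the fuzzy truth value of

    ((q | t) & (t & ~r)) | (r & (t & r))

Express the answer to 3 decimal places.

0.319

q | t = a + b − a·b on (0.2700, 0.5900) = 0.7007
~r = 1 − 0.4300 = 0.5700
t & ~r = a·b on (0.5900, 0.5700) = 0.3363
(q | t) & (t & ~r) = a·b on (0.7007, 0.3363) = 0.2356
t & r = a·b on (0.5900, 0.4300) = 0.2537
r & (t & r) = a·b on (0.4300, 0.2537) = 0.1091
((q | t) & (t & ~r)) | (r & (t & r)) = a + b − a·b on (0.2356, 0.1091) = 0.3190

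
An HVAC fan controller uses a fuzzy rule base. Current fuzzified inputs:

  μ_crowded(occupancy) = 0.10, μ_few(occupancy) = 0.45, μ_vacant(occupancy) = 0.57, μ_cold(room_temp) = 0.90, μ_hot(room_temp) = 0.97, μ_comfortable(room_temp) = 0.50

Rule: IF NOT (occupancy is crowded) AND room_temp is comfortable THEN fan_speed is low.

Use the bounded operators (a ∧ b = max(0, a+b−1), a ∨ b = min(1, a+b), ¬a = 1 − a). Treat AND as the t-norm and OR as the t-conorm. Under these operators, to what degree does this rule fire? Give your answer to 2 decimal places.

firing strength: ¬crowded=1−0.10=0.90, comfortable=0.50; AND[max(0, a+b−1)] → w = 0.40

0.40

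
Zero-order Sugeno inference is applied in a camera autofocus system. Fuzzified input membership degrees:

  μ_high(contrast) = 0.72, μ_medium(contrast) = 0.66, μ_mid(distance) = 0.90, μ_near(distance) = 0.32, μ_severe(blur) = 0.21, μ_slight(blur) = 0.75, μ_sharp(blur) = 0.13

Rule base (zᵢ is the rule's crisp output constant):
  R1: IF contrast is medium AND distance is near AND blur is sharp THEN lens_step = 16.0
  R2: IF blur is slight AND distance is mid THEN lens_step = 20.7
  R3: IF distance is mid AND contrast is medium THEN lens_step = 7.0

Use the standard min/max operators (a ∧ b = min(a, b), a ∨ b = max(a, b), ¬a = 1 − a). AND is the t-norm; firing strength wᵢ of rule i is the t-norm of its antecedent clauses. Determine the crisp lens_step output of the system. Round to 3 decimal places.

14.432

R1 (z=16.0): medium=0.66, near=0.32, sharp=0.13; AND[min(a, b)] → w = 0.13
R2 (z=20.7): slight=0.75, mid=0.90; AND[min(a, b)] → w = 0.75
R3 (z=7.0): mid=0.90, medium=0.66; AND[min(a, b)] → w = 0.66
Weighted average = (0.13·16.0 + 0.75·20.7 + 0.66·7.0) / (0.13 + 0.75 + 0.66)
  = 22.2250 / 1.5400 = 14.432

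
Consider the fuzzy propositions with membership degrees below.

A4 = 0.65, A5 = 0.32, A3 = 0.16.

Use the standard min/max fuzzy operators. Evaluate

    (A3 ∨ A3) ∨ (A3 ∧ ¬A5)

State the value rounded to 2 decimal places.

A3 ∨ A3 = max(a, b) on (0.16, 0.16) = 0.16
¬A5 = 1 − 0.32 = 0.68
A3 ∧ ¬A5 = min(a, b) on (0.16, 0.68) = 0.16
(A3 ∨ A3) ∨ (A3 ∧ ¬A5) = max(a, b) on (0.16, 0.16) = 0.16

0.16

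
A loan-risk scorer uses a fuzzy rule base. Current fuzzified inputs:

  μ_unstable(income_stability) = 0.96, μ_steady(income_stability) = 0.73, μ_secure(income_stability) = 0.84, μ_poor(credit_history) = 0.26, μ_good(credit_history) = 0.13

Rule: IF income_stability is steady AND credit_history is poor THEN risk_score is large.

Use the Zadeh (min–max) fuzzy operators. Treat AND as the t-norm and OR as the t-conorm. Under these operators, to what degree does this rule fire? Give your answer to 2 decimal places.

0.26

firing strength: steady=0.73, poor=0.26; AND[min(a, b)] → w = 0.26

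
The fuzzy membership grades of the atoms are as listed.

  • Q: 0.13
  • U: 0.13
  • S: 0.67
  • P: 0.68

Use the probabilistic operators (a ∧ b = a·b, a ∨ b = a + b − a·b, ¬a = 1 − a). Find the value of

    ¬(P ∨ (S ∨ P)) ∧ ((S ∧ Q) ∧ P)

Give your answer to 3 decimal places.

S ∨ P = a + b − a·b on (0.6700, 0.6800) = 0.8944
P ∨ (S ∨ P) = a + b − a·b on (0.6800, 0.8944) = 0.9662
¬(P ∨ (S ∨ P)) = 1 − 0.9662 = 0.0338
S ∧ Q = a·b on (0.6700, 0.1300) = 0.0871
(S ∧ Q) ∧ P = a·b on (0.0871, 0.6800) = 0.0592
¬(P ∨ (S ∨ P)) ∧ ((S ∧ Q) ∧ P) = a·b on (0.0338, 0.0592) = 0.0020

0.002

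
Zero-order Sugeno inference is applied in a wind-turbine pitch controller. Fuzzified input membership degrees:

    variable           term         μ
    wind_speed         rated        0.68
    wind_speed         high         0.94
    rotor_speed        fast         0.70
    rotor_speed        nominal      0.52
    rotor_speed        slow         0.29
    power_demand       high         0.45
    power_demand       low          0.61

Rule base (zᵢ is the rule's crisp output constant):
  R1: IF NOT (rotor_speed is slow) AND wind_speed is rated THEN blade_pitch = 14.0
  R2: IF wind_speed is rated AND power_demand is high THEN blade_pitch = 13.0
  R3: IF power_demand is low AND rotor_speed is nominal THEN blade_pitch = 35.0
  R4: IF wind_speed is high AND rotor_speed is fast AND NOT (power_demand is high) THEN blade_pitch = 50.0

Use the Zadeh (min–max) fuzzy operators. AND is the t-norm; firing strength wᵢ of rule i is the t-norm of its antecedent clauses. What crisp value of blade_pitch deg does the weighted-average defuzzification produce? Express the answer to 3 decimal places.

R1 (z=14.0): ¬slow=1−0.29=0.71, rated=0.68; AND[min(a, b)] → w = 0.68
R2 (z=13.0): rated=0.68, high=0.45; AND[min(a, b)] → w = 0.45
R3 (z=35.0): low=0.61, nominal=0.52; AND[min(a, b)] → w = 0.52
R4 (z=50.0): high=0.94, fast=0.70, ¬high=1−0.45=0.55; AND[min(a, b)] → w = 0.55
Weighted average = (0.68·14.0 + 0.45·13.0 + 0.52·35.0 + 0.55·50.0) / (0.68 + 0.45 + 0.52 + 0.55)
  = 61.0700 / 2.2000 = 27.759

27.759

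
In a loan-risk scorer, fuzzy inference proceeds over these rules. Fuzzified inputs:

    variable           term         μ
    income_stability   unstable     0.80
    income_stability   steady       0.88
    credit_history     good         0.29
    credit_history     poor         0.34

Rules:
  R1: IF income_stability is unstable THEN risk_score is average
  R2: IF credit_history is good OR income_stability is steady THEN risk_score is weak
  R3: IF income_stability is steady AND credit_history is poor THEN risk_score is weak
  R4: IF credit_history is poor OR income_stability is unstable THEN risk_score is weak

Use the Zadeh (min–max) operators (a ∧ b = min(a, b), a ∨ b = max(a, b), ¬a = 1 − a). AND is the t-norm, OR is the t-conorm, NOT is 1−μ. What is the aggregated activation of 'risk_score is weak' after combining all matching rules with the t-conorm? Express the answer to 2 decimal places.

R1: unstable=0.80 → w = 0.80
R2: good=0.29, steady=0.88; OR[max(a, b)] → w = 0.88
R3: steady=0.88, poor=0.34; AND[min(a, b)] → w = 0.34
R4: poor=0.34, unstable=0.80; OR[max(a, b)] → w = 0.80
Rules with consequent 'weak': {R2, R3, R4} → strengths 0.88, 0.34, 0.80
Aggregate via t-conorm [max(a, b)]: 0.88

0.88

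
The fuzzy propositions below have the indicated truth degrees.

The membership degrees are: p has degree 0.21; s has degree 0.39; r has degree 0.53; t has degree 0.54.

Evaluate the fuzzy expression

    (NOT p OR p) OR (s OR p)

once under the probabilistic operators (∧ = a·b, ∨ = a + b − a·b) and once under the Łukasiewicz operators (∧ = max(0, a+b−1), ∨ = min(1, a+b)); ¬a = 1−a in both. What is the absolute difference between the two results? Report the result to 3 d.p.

0.080

Under probabilistic:
  NOT p = 1 − 0.2100 = 0.7900
  NOT p OR p = a + b − a·b on (0.7900, 0.2100) = 0.8341
  s OR p = a + b − a·b on (0.3900, 0.2100) = 0.5181
  (NOT p OR p) OR (s OR p) = a + b − a·b on (0.8341, 0.5181) = 0.9201
  → value = 0.9201
Under Łukasiewicz:
  NOT p = 1 − 0.21 = 0.79
  NOT p OR p = min(1, a+b) on (0.79, 0.21) = 1.00
  s OR p = min(1, a+b) on (0.39, 0.21) = 0.60
  (NOT p OR p) OR (s OR p) = min(1, a+b) on (1.00, 0.60) = 1.00
  → value = 1.0000
|0.9201 − 1.0000| = 0.080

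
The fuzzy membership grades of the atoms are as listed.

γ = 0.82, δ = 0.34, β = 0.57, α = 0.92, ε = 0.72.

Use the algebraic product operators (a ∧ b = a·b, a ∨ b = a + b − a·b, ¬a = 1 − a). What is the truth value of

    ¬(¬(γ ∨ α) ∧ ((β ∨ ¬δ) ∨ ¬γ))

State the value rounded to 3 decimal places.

0.987

γ ∨ α = a + b − a·b on (0.8200, 0.9200) = 0.9856
¬(γ ∨ α) = 1 − 0.9856 = 0.0144
¬δ = 1 − 0.3400 = 0.6600
β ∨ ¬δ = a + b − a·b on (0.5700, 0.6600) = 0.8538
¬γ = 1 − 0.8200 = 0.1800
(β ∨ ¬δ) ∨ ¬γ = a + b − a·b on (0.8538, 0.1800) = 0.8801
¬(γ ∨ α) ∧ ((β ∨ ¬δ) ∨ ¬γ) = a·b on (0.0144, 0.8801) = 0.0127
¬(¬(γ ∨ α) ∧ ((β ∨ ¬δ) ∨ ¬γ)) = 1 − 0.0127 = 0.9873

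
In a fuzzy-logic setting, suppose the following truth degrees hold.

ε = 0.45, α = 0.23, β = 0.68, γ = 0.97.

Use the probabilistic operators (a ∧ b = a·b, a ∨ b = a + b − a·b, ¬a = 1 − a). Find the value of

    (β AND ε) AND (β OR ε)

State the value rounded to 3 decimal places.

β AND ε = a·b on (0.6800, 0.4500) = 0.3060
β OR ε = a + b − a·b on (0.6800, 0.4500) = 0.8240
(β AND ε) AND (β OR ε) = a·b on (0.3060, 0.8240) = 0.2521

0.252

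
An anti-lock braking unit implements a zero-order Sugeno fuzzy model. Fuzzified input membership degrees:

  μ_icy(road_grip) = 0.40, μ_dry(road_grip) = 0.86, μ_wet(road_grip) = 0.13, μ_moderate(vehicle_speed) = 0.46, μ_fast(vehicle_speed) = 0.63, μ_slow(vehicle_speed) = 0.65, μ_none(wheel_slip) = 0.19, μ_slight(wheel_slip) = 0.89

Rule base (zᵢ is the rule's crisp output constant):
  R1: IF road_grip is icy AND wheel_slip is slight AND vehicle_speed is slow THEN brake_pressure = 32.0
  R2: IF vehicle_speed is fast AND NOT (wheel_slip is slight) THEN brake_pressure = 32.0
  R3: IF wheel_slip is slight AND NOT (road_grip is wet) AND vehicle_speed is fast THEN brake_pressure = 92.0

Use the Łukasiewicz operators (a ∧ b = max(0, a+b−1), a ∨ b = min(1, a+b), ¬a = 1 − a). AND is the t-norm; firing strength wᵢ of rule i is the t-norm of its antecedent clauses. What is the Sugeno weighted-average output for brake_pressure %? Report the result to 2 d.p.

92.00

R1 (z=32.0): icy=0.40, slight=0.89, slow=0.65; AND[max(0, a+b−1)] → w = 0.00
R2 (z=32.0): fast=0.63, ¬slight=1−0.89=0.11; AND[max(0, a+b−1)] → w = 0.00
R3 (z=92.0): slight=0.89, ¬wet=1−0.13=0.87, fast=0.63; AND[max(0, a+b−1)] → w = 0.39
Weighted average = (0.00·32.0 + 0.00·32.0 + 0.39·92.0) / (0.00 + 0.00 + 0.39)
  = 35.8800 / 0.3900 = 92.00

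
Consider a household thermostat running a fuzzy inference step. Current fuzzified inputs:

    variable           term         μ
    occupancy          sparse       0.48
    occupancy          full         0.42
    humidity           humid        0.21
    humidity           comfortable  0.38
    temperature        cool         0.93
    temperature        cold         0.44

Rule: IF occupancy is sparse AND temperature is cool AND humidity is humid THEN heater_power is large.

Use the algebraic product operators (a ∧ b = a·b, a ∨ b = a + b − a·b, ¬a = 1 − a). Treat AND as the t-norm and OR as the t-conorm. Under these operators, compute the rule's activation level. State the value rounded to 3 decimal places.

0.094

firing strength: sparse=0.48, cool=0.93, humid=0.21; AND[a·b] → w = 0.0937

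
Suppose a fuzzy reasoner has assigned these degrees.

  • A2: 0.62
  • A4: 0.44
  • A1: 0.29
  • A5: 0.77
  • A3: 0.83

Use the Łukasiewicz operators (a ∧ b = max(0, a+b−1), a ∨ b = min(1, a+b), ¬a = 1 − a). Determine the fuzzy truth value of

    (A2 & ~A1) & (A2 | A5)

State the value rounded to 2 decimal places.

0.33

~A1 = 1 − 0.29 = 0.71
A2 & ~A1 = max(0, a+b−1) on (0.62, 0.71) = 0.33
A2 | A5 = min(1, a+b) on (0.62, 0.77) = 1.00
(A2 & ~A1) & (A2 | A5) = max(0, a+b−1) on (0.33, 1.00) = 0.33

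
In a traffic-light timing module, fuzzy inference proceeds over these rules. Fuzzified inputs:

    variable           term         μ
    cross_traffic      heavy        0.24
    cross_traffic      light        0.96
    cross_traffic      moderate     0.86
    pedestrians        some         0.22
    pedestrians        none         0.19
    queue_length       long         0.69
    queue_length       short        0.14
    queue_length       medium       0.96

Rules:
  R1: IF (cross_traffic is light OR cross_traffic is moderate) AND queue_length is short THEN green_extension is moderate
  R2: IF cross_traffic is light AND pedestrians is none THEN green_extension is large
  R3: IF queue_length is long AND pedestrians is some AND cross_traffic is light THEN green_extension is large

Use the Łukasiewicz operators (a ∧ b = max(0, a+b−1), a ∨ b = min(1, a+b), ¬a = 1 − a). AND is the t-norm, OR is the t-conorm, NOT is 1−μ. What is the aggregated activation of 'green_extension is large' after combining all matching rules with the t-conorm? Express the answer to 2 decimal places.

0.15

R1: (light=0.96 OR moderate=0.86) = 1.00; AND[max(0, a+b−1)] with short=0.14 → w = 0.14
R2: light=0.96, none=0.19; AND[max(0, a+b−1)] → w = 0.15
R3: long=0.69, some=0.22, light=0.96; AND[max(0, a+b−1)] → w = 0.00
Rules with consequent 'large': {R2, R3} → strengths 0.15, 0.00
Aggregate via t-conorm [min(1, a+b)]: 0.15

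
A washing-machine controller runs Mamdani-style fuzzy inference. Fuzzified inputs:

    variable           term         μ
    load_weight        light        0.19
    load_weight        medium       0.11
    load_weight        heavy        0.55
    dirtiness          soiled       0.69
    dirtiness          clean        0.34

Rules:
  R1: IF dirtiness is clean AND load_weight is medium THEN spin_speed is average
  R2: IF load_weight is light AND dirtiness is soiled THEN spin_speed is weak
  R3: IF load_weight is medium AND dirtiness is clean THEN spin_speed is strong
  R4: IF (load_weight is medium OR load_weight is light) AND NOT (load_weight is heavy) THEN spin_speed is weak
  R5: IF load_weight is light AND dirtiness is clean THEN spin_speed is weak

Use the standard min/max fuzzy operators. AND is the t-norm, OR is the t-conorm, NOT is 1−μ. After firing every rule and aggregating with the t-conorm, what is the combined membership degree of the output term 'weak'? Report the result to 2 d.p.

0.19

R1: clean=0.34, medium=0.11; AND[min(a, b)] → w = 0.11
R2: light=0.19, soiled=0.69; AND[min(a, b)] → w = 0.19
R3: medium=0.11, clean=0.34; AND[min(a, b)] → w = 0.11
R4: (medium=0.11 OR light=0.19) = 0.19; AND[min(a, b)] with ¬heavy=1−0.55=0.45 → w = 0.19
R5: light=0.19, clean=0.34; AND[min(a, b)] → w = 0.19
Rules with consequent 'weak': {R2, R4, R5} → strengths 0.19, 0.19, 0.19
Aggregate via t-conorm [max(a, b)]: 0.19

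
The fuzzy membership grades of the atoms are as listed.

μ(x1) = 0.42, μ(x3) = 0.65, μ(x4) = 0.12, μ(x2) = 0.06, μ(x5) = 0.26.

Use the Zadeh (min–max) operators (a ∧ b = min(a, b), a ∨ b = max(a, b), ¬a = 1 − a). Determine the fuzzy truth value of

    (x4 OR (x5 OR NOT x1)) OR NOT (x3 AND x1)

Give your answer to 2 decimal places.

NOT x1 = 1 − 0.42 = 0.58
x5 OR NOT x1 = max(a, b) on (0.26, 0.58) = 0.58
x4 OR (x5 OR NOT x1) = max(a, b) on (0.12, 0.58) = 0.58
x3 AND x1 = min(a, b) on (0.65, 0.42) = 0.42
NOT (x3 AND x1) = 1 − 0.42 = 0.58
(x4 OR (x5 OR NOT x1)) OR NOT (x3 AND x1) = max(a, b) on (0.58, 0.58) = 0.58

0.58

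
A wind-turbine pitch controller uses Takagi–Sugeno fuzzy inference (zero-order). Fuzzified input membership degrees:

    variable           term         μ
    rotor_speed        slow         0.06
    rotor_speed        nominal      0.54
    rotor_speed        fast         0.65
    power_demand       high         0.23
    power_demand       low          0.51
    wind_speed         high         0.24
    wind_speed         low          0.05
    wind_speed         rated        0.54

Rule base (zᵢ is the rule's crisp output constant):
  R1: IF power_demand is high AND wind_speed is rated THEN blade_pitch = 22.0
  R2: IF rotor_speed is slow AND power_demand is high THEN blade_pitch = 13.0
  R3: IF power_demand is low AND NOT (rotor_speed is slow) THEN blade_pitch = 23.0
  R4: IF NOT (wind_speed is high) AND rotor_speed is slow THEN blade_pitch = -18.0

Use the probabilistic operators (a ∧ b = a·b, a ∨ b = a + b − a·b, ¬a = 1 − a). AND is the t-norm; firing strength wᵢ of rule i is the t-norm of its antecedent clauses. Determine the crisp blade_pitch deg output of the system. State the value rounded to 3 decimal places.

R1 (z=22.0): high=0.23, rated=0.54; AND[a·b] → w = 0.1242
R2 (z=13.0): slow=0.06, high=0.23; AND[a·b] → w = 0.0138
R3 (z=23.0): low=0.51, ¬slow=1−0.06=0.94; AND[a·b] → w = 0.4794
R4 (z=-18.0): ¬high=1−0.24=0.76, slow=0.06; AND[a·b] → w = 0.0456
Weighted average = (0.1242·22.0 + 0.0138·13.0 + 0.4794·23.0 + 0.0456·-18.0) / (0.1242 + 0.0138 + 0.4794 + 0.0456)
  = 13.1172 / 0.6630 = 19.785

19.785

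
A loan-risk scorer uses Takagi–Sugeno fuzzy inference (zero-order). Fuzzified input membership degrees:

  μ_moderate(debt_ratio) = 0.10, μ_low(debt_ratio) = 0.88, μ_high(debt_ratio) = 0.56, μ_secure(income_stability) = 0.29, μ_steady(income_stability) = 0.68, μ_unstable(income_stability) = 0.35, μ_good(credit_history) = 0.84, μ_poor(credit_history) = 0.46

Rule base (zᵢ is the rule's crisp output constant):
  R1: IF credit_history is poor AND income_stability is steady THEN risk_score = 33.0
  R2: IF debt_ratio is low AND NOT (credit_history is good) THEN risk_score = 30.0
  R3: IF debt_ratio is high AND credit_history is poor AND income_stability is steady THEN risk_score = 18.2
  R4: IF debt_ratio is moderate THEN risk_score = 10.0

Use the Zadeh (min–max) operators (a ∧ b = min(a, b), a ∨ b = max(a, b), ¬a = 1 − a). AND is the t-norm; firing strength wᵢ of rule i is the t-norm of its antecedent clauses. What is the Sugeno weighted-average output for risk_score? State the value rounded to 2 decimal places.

24.87

R1 (z=33.0): poor=0.46, steady=0.68; AND[min(a, b)] → w = 0.46
R2 (z=30.0): low=0.88, ¬good=1−0.84=0.16; AND[min(a, b)] → w = 0.16
R3 (z=18.2): high=0.56, poor=0.46, steady=0.68; AND[min(a, b)] → w = 0.46
R4 (z=10.0): moderate=0.10 → w = 0.10
Weighted average = (0.46·33.0 + 0.16·30.0 + 0.46·18.2 + 0.10·10.0) / (0.46 + 0.16 + 0.46 + 0.10)
  = 29.3520 / 1.1800 = 24.87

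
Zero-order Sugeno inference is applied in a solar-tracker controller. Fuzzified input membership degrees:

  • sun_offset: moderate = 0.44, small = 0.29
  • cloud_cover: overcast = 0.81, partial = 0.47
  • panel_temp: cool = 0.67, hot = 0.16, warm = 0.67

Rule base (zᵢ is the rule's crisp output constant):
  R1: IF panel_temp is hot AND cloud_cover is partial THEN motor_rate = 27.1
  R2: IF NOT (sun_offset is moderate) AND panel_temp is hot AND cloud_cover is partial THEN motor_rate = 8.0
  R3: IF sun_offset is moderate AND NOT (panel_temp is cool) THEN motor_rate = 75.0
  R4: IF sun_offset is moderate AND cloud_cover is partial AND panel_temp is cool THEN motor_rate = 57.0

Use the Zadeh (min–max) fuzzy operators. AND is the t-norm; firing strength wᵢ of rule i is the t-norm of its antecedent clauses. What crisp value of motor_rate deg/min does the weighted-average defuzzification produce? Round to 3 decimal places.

50.868

R1 (z=27.1): hot=0.16, partial=0.47; AND[min(a, b)] → w = 0.16
R2 (z=8.0): ¬moderate=1−0.44=0.56, hot=0.16, partial=0.47; AND[min(a, b)] → w = 0.16
R3 (z=75.0): moderate=0.44, ¬cool=1−0.67=0.33; AND[min(a, b)] → w = 0.33
R4 (z=57.0): moderate=0.44, partial=0.47, cool=0.67; AND[min(a, b)] → w = 0.44
Weighted average = (0.16·27.1 + 0.16·8.0 + 0.33·75.0 + 0.44·57.0) / (0.16 + 0.16 + 0.33 + 0.44)
  = 55.4460 / 1.0900 = 50.868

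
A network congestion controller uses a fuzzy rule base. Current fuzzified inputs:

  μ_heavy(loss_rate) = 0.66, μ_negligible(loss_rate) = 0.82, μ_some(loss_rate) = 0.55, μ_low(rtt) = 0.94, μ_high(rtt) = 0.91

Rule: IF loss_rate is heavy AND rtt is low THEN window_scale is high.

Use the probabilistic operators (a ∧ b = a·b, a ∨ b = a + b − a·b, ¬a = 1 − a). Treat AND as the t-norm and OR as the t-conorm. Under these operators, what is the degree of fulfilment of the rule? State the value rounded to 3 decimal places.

0.620

firing strength: heavy=0.66, low=0.94; AND[a·b] → w = 0.6204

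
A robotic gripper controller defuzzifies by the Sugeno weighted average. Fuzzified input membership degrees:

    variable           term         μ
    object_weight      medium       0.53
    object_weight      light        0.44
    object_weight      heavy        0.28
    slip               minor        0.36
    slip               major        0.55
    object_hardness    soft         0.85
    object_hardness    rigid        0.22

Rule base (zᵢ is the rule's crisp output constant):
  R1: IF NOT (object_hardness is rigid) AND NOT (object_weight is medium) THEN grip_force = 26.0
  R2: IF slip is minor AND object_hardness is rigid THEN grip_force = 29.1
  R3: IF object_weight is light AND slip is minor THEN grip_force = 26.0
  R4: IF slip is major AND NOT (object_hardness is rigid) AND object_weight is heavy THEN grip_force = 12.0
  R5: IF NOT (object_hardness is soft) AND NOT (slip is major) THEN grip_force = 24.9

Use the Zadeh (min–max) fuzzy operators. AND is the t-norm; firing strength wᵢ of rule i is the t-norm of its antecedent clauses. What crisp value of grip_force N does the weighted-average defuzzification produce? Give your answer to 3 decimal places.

23.701

R1 (z=26.0): ¬rigid=1−0.22=0.78, ¬medium=1−0.53=0.47; AND[min(a, b)] → w = 0.47
R2 (z=29.1): minor=0.36, rigid=0.22; AND[min(a, b)] → w = 0.22
R3 (z=26.0): light=0.44, minor=0.36; AND[min(a, b)] → w = 0.36
R4 (z=12.0): major=0.55, ¬rigid=1−0.22=0.78, heavy=0.28; AND[min(a, b)] → w = 0.28
R5 (z=24.9): ¬soft=1−0.85=0.15, ¬major=1−0.55=0.45; AND[min(a, b)] → w = 0.15
Weighted average = (0.47·26.0 + 0.22·29.1 + 0.36·26.0 + 0.28·12.0 + 0.15·24.9) / (0.47 + 0.22 + 0.36 + 0.28 + 0.15)
  = 35.0770 / 1.4800 = 23.701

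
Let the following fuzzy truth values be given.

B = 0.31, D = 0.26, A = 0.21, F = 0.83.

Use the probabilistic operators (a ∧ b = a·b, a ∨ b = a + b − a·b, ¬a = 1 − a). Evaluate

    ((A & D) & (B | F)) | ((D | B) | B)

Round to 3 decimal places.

0.665

A & D = a·b on (0.2100, 0.2600) = 0.0546
B | F = a + b − a·b on (0.3100, 0.8300) = 0.8827
(A & D) & (B | F) = a·b on (0.0546, 0.8827) = 0.0482
D | B = a + b − a·b on (0.2600, 0.3100) = 0.4894
(D | B) | B = a + b − a·b on (0.4894, 0.3100) = 0.6477
((A & D) & (B | F)) | ((D | B) | B) = a + b − a·b on (0.0482, 0.6477) = 0.6647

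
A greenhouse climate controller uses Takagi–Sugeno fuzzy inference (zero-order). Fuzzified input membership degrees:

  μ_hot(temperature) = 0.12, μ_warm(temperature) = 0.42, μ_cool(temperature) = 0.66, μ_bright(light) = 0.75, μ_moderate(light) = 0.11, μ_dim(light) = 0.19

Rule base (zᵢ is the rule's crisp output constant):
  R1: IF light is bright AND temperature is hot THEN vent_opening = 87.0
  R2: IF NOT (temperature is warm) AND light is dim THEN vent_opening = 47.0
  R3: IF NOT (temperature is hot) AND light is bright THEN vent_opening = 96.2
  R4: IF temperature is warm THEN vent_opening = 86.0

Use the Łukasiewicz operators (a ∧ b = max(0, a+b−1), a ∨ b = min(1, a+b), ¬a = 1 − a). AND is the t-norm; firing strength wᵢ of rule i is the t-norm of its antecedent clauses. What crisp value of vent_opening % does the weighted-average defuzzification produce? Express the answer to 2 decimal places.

R1 (z=87.0): bright=0.75, hot=0.12; AND[max(0, a+b−1)] → w = 0.00
R2 (z=47.0): ¬warm=1−0.42=0.58, dim=0.19; AND[max(0, a+b−1)] → w = 0.00
R3 (z=96.2): ¬hot=1−0.12=0.88, bright=0.75; AND[max(0, a+b−1)] → w = 0.63
R4 (z=86.0): warm=0.42 → w = 0.42
Weighted average = (0.00·87.0 + 0.00·47.0 + 0.63·96.2 + 0.42·86.0) / (0.00 + 0.00 + 0.63 + 0.42)
  = 96.7260 / 1.0500 = 92.12

92.12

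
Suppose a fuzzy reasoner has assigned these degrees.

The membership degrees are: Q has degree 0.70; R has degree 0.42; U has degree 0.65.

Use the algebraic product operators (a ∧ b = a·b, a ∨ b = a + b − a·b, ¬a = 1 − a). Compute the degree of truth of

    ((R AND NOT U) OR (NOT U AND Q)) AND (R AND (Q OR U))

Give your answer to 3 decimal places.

0.134

NOT U = 1 − 0.6500 = 0.3500
R AND NOT U = a·b on (0.4200, 0.3500) = 0.1470
NOT U = 1 − 0.6500 = 0.3500
NOT U AND Q = a·b on (0.3500, 0.7000) = 0.2450
(R AND NOT U) OR (NOT U AND Q) = a + b − a·b on (0.1470, 0.2450) = 0.3560
Q OR U = a + b − a·b on (0.7000, 0.6500) = 0.8950
R AND (Q OR U) = a·b on (0.4200, 0.8950) = 0.3759
((R AND NOT U) OR (NOT U AND Q)) AND (R AND (Q OR U)) = a·b on (0.3560, 0.3759) = 0.1338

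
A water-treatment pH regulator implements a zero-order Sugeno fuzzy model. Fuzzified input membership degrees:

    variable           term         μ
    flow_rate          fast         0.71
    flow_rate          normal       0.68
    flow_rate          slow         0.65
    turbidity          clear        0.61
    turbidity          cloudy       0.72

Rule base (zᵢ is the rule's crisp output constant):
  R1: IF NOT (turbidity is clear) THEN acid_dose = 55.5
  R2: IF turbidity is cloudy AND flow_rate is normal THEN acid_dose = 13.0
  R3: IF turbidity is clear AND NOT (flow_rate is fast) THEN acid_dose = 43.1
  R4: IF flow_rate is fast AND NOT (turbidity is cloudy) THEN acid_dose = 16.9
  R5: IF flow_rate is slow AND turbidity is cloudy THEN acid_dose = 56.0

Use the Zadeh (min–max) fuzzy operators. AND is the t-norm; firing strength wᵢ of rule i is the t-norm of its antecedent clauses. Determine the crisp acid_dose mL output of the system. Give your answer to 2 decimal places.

R1 (z=55.5): ¬clear=1−0.61=0.39 → w = 0.39
R2 (z=13.0): cloudy=0.72, normal=0.68; AND[min(a, b)] → w = 0.68
R3 (z=43.1): clear=0.61, ¬fast=1−0.71=0.29; AND[min(a, b)] → w = 0.29
R4 (z=16.9): fast=0.71, ¬cloudy=1−0.72=0.28; AND[min(a, b)] → w = 0.28
R5 (z=56.0): slow=0.65, cloudy=0.72; AND[min(a, b)] → w = 0.65
Weighted average = (0.39·55.5 + 0.68·13.0 + 0.29·43.1 + 0.28·16.9 + 0.65·56.0) / (0.39 + 0.68 + 0.29 + 0.28 + 0.65)
  = 84.1160 / 2.2900 = 36.73

36.73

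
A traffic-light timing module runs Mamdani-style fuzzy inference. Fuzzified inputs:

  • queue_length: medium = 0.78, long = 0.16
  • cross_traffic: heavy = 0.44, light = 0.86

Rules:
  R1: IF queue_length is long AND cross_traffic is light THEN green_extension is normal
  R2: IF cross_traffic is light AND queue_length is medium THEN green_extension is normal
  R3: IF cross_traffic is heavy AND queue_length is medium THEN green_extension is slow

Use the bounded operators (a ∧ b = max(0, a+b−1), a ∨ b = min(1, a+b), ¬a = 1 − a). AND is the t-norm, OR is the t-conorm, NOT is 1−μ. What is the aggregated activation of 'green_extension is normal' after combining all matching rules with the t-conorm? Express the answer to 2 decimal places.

0.66

R1: long=0.16, light=0.86; AND[max(0, a+b−1)] → w = 0.02
R2: light=0.86, medium=0.78; AND[max(0, a+b−1)] → w = 0.64
R3: heavy=0.44, medium=0.78; AND[max(0, a+b−1)] → w = 0.22
Rules with consequent 'normal': {R1, R2} → strengths 0.02, 0.64
Aggregate via t-conorm [min(1, a+b)]: 0.66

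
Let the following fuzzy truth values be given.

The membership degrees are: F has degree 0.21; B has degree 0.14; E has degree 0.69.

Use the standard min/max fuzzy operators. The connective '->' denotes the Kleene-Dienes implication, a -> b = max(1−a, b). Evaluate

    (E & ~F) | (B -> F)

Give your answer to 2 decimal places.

~F = 1 − 0.21 = 0.79
E & ~F = min(a, b) on (0.69, 0.79) = 0.69
B -> F  [Kleene-Dienes: max(1−a, b)] with a=0.14, b=0.21 → 0.86
(E & ~F) | (B -> F) = max(a, b) on (0.69, 0.86) = 0.86

0.86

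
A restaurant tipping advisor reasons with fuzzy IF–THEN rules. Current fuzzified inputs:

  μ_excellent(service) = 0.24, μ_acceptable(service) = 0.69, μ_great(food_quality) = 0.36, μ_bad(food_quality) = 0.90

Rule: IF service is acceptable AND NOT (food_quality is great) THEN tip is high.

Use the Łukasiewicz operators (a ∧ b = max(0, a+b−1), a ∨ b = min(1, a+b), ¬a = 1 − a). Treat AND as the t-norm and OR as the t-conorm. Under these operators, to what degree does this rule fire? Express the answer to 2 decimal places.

firing strength: acceptable=0.69, ¬great=1−0.36=0.64; AND[max(0, a+b−1)] → w = 0.33

0.33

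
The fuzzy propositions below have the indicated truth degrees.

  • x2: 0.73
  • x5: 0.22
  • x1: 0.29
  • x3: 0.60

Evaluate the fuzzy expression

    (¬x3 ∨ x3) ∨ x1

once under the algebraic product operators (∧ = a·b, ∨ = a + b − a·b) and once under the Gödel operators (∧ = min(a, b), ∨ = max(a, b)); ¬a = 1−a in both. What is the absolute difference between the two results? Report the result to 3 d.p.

0.230

Under algebraic product:
  ¬x3 = 1 − 0.6000 = 0.4000
  ¬x3 ∨ x3 = a + b − a·b on (0.4000, 0.6000) = 0.7600
  (¬x3 ∨ x3) ∨ x1 = a + b − a·b on (0.7600, 0.2900) = 0.8296
  → value = 0.8296
Under Gödel:
  ¬x3 = 1 − 0.60 = 0.40
  ¬x3 ∨ x3 = max(a, b) on (0.40, 0.60) = 0.60
  (¬x3 ∨ x3) ∨ x1 = max(a, b) on (0.60, 0.29) = 0.60
  → value = 0.6000
|0.8296 − 0.6000| = 0.230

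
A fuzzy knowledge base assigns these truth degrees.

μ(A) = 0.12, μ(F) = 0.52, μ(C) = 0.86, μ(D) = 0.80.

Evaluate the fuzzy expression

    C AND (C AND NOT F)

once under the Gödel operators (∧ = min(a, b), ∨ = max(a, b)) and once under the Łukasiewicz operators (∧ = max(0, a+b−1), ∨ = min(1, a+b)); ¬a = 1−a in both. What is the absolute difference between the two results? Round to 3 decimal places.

0.280

Under Gödel:
  NOT F = 1 − 0.52 = 0.48
  C AND NOT F = min(a, b) on (0.86, 0.48) = 0.48
  C AND (C AND NOT F) = min(a, b) on (0.86, 0.48) = 0.48
  → value = 0.4800
Under Łukasiewicz:
  NOT F = 1 − 0.52 = 0.48
  C AND NOT F = max(0, a+b−1) on (0.86, 0.48) = 0.34
  C AND (C AND NOT F) = max(0, a+b−1) on (0.86, 0.34) = 0.20
  → value = 0.2000
|0.4800 − 0.2000| = 0.280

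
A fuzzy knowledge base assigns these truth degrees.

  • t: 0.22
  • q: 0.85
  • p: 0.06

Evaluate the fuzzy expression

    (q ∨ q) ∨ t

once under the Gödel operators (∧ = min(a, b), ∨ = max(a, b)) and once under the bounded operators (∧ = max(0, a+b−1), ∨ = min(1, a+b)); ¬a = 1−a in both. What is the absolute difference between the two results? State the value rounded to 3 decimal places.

Under Gödel:
  q ∨ q = max(a, b) on (0.85, 0.85) = 0.85
  (q ∨ q) ∨ t = max(a, b) on (0.85, 0.22) = 0.85
  → value = 0.8500
Under bounded:
  q ∨ q = min(1, a+b) on (0.85, 0.85) = 1.00
  (q ∨ q) ∨ t = min(1, a+b) on (1.00, 0.22) = 1.00
  → value = 1.0000
|0.8500 − 1.0000| = 0.150

0.150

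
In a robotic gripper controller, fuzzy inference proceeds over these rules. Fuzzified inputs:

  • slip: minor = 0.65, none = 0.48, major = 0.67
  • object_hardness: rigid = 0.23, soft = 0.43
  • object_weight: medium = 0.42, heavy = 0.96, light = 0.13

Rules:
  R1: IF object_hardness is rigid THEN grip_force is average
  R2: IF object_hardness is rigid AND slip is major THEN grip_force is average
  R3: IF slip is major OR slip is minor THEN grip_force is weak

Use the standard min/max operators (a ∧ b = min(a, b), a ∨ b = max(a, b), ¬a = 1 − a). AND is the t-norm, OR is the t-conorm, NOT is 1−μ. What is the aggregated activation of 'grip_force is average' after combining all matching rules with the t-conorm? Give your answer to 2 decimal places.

0.23

R1: rigid=0.23 → w = 0.23
R2: rigid=0.23, major=0.67; AND[min(a, b)] → w = 0.23
R3: major=0.67, minor=0.65; OR[max(a, b)] → w = 0.67
Rules with consequent 'average': {R1, R2} → strengths 0.23, 0.23
Aggregate via t-conorm [max(a, b)]: 0.23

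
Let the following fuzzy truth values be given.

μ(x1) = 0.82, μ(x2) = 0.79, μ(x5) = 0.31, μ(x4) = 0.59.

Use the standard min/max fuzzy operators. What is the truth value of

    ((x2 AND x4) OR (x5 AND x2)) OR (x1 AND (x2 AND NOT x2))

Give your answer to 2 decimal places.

0.59

x2 AND x4 = min(a, b) on (0.79, 0.59) = 0.59
x5 AND x2 = min(a, b) on (0.31, 0.79) = 0.31
(x2 AND x4) OR (x5 AND x2) = max(a, b) on (0.59, 0.31) = 0.59
NOT x2 = 1 − 0.79 = 0.21
x2 AND NOT x2 = min(a, b) on (0.79, 0.21) = 0.21
x1 AND (x2 AND NOT x2) = min(a, b) on (0.82, 0.21) = 0.21
((x2 AND x4) OR (x5 AND x2)) OR (x1 AND (x2 AND NOT x2)) = max(a, b) on (0.59, 0.21) = 0.59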